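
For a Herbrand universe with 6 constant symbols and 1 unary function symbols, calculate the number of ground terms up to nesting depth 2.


Herbrand terms by depth:
Depth 0: 6 constants
Depth 1: 6 new terms (running total: 12)
Depth 2: 6 new terms (running total: 18)
Total distinct ground terms = 18

18


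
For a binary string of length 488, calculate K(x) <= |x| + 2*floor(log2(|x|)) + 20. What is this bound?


floor(log2(488)) = 8
2 * 8 = 16
K(x) <= 488 + 16 + 20 = 524

524


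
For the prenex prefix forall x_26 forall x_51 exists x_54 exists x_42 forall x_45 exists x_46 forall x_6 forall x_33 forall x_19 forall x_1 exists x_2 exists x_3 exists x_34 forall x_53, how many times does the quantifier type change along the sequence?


Walk the prefix and count type changes:
  position 1: forall -> forall
  position 2: forall -> exists <-- alternation
  position 3: exists -> exists
  position 4: exists -> forall <-- alternation
  position 5: forall -> exists <-- alternation
  position 6: exists -> forall <-- alternation
  position 7: forall -> forall
  position 8: forall -> forall
  position 9: forall -> forall
  position 10: forall -> exists <-- alternation
  position 11: exists -> exists
  position 12: exists -> exists
  position 13: exists -> forall <-- alternation
Total alternations = 6

6


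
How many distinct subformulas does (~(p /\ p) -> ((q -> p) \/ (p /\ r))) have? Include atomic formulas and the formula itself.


Formula: (~(p /\ p) -> ((q -> p) \/ (p /\ r)))
Subformulas found:
  1. q
  2. r
  3. p
  4. (p /\ r)
  5. (p /\ p)
  6. (q -> p)
  7. ~(p /\ p)
  8. ((q -> p) \/ (p /\ r))
  9. (~(p /\ p) -> ((q -> p) \/ (p /\ r)))
Total distinct subformulas = 9

9


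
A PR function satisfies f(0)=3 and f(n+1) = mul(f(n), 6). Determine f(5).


f(0) = 3
f(1) = mul(f(0), 6) = mul(3, 6) = 18
f(2) = mul(f(1), 6) = mul(18, 6) = 108
f(3) = mul(f(2), 6) = mul(108, 6) = 648
f(4) = mul(f(3), 6) = mul(648, 6) = 3888
f(5) = mul(f(4), 6) = mul(3888, 6) = 23328


23328


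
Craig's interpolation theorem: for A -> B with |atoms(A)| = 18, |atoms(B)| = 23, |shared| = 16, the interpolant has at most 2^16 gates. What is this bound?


Shared atoms = 16
Craig interpolant size bound = 2^16
= 65536

65536


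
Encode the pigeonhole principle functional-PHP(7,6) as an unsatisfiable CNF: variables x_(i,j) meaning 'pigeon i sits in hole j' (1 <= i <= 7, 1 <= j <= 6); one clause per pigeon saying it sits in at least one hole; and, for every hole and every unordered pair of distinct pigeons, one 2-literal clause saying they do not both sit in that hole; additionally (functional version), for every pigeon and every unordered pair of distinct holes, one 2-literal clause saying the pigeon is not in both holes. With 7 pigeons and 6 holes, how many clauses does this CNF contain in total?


functional-PHP(7,6): 7 pigeons, 6 holes, 7*6 = 42 variables.
- pigeon clauses: one per pigeon -> 7 clauses
- hole clauses: 6 holes * C(7,2) = 6 * 21 -> 126 clauses
- functional clauses: 7 pigeons * C(6,2) = 7 * 15 -> 105 clauses
Total clauses = 7 + 126 + 105 = 238

238


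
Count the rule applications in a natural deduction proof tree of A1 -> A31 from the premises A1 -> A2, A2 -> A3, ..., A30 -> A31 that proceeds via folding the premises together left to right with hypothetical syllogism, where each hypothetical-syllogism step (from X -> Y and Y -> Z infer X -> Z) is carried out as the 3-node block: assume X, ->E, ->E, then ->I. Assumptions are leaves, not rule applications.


There are 30 premises in the chain. The first HS step combines premises 1 and 2; each further premise needs one more HS step.
So 30 premises require 30 - 1 = 29 hypothetical-syllogism steps.
Each HS step uses 3 inference nodes (->E, ->E, ->I).
29 * 3 = 87 total inference nodes.

87


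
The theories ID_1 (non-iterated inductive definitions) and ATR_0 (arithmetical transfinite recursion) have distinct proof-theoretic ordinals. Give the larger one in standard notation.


Proof-theoretic ordinal of ID_1 (non-iterated inductive definitions): psi_0(epsilon_{Omega+1})
Proof-theoretic ordinal of ATR_0 (arithmetical transfinite recursion): Gamma_0
Comparing: Gamma_0 < psi_0(epsilon_{Omega+1}).
The larger ordinal is psi_0(epsilon_{Omega+1}) (from ID_1 (non-iterated inductive definitions)).

psi_0(epsilon_{Omega+1})


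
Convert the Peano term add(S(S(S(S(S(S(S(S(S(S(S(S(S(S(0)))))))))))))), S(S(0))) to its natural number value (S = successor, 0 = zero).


add(S^14(0), S^2(0)):
S^14(0) = 14
S^2(0) = 2
14 + 2 = 16

16


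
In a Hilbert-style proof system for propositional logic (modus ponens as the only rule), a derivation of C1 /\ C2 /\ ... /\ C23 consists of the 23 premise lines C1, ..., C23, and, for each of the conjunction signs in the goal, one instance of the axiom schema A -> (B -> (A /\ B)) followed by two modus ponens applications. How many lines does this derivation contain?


Conjoining 23 premises:
- 23 premise lines
- the goal has 22 conjunction signs; each costs 1 axiom instance + 2 MP = 3 lines: 3 * 22 = 66
Total = 23 + 66 = 89 lines.

89


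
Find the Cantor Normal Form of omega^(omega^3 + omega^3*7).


omega^(omega^3 + omega^3*7):
Both terms of the exponent have the same exponent 3, so they merge: omega^3 + omega^3*7 = omega^3*(1+7) = omega^3*8.
omega raised to a CNF ordinal is a single CNF term: Result = omega^(omega^3*8)

omega^(omega^3*8)


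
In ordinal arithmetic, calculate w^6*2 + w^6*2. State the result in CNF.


Ordinal addition w^6*2 + w^6*2:
Both terms have the same exponent 6.
w^e*c + w^e*d = w^e*(c+d).
Result = w^6*(2+2) = w^6*4

w^6*4


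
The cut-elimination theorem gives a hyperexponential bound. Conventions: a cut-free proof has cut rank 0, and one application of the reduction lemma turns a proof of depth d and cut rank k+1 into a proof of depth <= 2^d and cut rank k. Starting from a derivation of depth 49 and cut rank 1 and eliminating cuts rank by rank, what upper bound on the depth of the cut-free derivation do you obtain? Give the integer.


Each rank reduction sends depth d to at most 2^d; cut rank r needs r reductions.
2_0(49) = 49
2_1(49) = 2^49 = 562949953421312
Cut-free depth bound = 562949953421312

562949953421312


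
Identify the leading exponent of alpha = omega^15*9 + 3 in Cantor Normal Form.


CNF: omega^15*9 + 3
The leading term is omega^15*9, which has exponent 15.

15


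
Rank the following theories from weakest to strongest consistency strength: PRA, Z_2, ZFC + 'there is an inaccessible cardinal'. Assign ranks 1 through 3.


Ordering by consistency strength:
1. PRA
2. Z_2
3. ZFC + 'there is an inaccessible cardinal'


PRA=1, Z_2=2, ZFC + 'there is an inaccessible cardinal'=3


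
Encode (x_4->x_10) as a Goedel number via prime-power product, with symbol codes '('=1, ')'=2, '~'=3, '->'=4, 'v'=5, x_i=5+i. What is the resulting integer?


Formula: (x_4->x_10)
Symbol codes: [1, 9, 4, 15, 2]
Primes: [2, 3, 5, 7, 11]
p_1^1 = 2^1 = 2
p_2^9 = 3^9 = 19683
p_3^4 = 5^4 = 625
p_4^15 = 7^15 = 4747561509943
p_5^2 = 11^2 = 121
Product = 14133745796531470436250

14133745796531470436250


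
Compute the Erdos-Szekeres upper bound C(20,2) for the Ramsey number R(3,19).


R(3,19) <= C(3+19-2, 3-1) = C(20, 2)
C(20, 2) = 20! / (2! * 18!)
= 190

190


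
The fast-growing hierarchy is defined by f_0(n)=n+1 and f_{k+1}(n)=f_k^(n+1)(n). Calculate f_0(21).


f_0(21) = 21 + 1 = 22

22


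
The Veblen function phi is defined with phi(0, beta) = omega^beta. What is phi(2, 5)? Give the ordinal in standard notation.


phi(2, 5):
phi(2, beta) = zeta_beta (the beta-th zeta number, fixed point of epsilon).
phi(2, 5) = zeta_5

zeta_5


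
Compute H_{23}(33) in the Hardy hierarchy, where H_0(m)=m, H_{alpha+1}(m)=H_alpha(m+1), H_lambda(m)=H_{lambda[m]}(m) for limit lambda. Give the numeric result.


H_23(33):
For finite ordinals k, H_k(n) = n + k (each successor step adds 1).
H_23(33) = 33 + 23 = 56

56


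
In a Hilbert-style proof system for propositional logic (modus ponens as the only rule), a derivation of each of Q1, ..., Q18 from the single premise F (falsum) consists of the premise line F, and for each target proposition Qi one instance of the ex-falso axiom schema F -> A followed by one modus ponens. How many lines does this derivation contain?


Ex falso, line by line:
- 1 premise line (F)
- 18 targets, each needing 1 axiom instance (F -> Qi) + 1 MP = 2 lines: 2 * 18 = 36
Total = 1 + 36 = 37 lines.

37


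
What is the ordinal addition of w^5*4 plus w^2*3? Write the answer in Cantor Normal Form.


Ordinal addition w^5*4 + w^2*3:
Leading exponent of alpha (5) > leading exponent of beta (2).
Since alpha's term has higher exponent than beta's leading term,
the sum is simply alpha followed by beta.
Result = w^5*4 + w^2*3

w^5*4 + w^2*3


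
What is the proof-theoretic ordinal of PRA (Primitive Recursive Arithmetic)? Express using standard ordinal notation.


The proof-theoretic ordinal of PRA (Primitive Recursive Arithmetic) is a standard result in ordinal analysis.
This ordinal is the supremum of order types of primitive recursive well-orderings
that the theory can prove to be well-ordered.
For PRA (Primitive Recursive Arithmetic), the proof-theoretic ordinal is omega^omega.

omega^omega


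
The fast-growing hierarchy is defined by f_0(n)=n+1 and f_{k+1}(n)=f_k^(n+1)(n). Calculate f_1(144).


f_1(144) = f_0^145(144)
f_0 adds 1 each time, applied 145 times.
f_1(144) = 144 + 145 = 289

289


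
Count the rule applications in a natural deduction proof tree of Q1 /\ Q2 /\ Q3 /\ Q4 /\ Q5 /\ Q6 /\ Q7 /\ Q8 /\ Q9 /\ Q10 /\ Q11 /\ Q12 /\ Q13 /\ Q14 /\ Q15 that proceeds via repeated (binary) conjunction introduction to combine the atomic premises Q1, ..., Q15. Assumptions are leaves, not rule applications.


The target conjunction has 15 conjuncts, i.e. 14 binary /\ connectives.
Each conjunction-intro joins two pieces, so 15 atoms require 15-1 = 14 applications.
Total inference nodes = 14

14


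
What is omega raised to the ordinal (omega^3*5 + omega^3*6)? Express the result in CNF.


omega^(omega^3*5 + omega^3*6):
Both terms of the exponent have the same exponent 3, so they merge: omega^3*5 + omega^3*6 = omega^3*(5+6) = omega^3*11.
omega raised to a CNF ordinal is a single CNF term: Result = omega^(omega^3*11)

omega^(omega^3*11)


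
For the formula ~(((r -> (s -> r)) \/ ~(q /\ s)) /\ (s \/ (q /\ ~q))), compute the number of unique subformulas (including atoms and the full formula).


Formula: ~(((r -> (s -> r)) \/ ~(q /\ s)) /\ (s \/ (q /\ ~q)))
Subformulas found:
  1. q
  2. s
  3. r
  4. ~q
  5. (s -> r)
  6. (q /\ s)
  7. (q /\ ~q)
  8. ~(q /\ s)
  9. (r -> (s -> r))
  10. (s \/ (q /\ ~q))
  11. ((r -> (s -> r)) \/ ~(q /\ s))
  12. (((r -> (s -> r)) \/ ~(q /\ s)) /\ (s \/ (q /\ ~q)))
  13. ~(((r -> (s -> r)) \/ ~(q /\ s)) /\ (s \/ (q /\ ~q)))
Total distinct subformulas = 13

13


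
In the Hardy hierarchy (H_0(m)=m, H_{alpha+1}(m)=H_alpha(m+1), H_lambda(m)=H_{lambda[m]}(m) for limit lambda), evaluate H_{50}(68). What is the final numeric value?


H_50(68):
For finite ordinals k, H_k(n) = n + k (each successor step adds 1).
H_50(68) = 68 + 50 = 118

118


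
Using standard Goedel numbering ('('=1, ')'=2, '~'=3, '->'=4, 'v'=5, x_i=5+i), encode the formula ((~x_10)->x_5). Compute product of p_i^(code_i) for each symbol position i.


Formula: ((~x_10)->x_5)
Symbol codes: [1, 1, 3, 15, 2, 4, 10, 2]
Primes: [2, 3, 5, 7, 11, 13, 17, 19]
p_1^1 = 2^1 = 2
p_2^1 = 3^1 = 3
p_3^3 = 5^3 = 125
p_4^15 = 7^15 = 4747561509943
p_5^2 = 11^2 = 121
p_6^4 = 13^4 = 28561
p_7^10 = 17^10 = 2015993900449
p_8^2 = 19^2 = 361
Product = 8955442687035679050674379244838765250

8955442687035679050674379244838765250


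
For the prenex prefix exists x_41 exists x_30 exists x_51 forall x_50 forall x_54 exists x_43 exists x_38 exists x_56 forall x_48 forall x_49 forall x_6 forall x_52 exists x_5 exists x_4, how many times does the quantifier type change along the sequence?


Walk the prefix and count type changes:
  position 1: exists -> exists
  position 2: exists -> exists
  position 3: exists -> forall <-- alternation
  position 4: forall -> forall
  position 5: forall -> exists <-- alternation
  position 6: exists -> exists
  position 7: exists -> exists
  position 8: exists -> forall <-- alternation
  position 9: forall -> forall
  position 10: forall -> forall
  position 11: forall -> forall
  position 12: forall -> exists <-- alternation
  position 13: exists -> exists
Total alternations = 4

4


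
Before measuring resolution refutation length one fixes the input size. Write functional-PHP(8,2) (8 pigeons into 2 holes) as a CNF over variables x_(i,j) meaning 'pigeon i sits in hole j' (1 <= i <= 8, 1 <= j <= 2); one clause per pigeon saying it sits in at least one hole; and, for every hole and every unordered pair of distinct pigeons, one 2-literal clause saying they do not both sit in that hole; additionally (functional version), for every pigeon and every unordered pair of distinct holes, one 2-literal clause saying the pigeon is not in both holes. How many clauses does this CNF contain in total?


functional-PHP(8,2): 8 pigeons, 2 holes, 8*2 = 16 variables.
- pigeon clauses: one per pigeon -> 8 clauses
- hole clauses: 2 holes * C(8,2) = 2 * 28 -> 56 clauses
- functional clauses: 8 pigeons * C(2,2) = 8 * 1 -> 8 clauses
Total clauses = 8 + 56 + 8 = 72

72


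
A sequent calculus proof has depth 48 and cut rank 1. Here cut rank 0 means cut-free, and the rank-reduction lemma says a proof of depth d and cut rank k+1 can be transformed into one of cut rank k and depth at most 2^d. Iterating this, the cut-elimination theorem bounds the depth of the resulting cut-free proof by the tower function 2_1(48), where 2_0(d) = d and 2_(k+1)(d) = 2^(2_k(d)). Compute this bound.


Each rank reduction sends depth d to at most 2^d; cut rank r needs r reductions.
2_0(48) = 48
2_1(48) = 2^48 = 281474976710656
Cut-free depth bound = 281474976710656

281474976710656


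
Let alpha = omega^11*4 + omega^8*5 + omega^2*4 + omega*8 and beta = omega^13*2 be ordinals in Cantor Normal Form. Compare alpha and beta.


Compare term by term from highest exponent:
alpha = omega^11*4 + omega^8*5 + omega^2*4 + omega*8
beta = omega^13*2
Term 1: alpha has omega^11*4, beta has omega^13*2
Term 2: alpha has omega^8*5, beta has omega^0*0
Term 3: alpha has omega^2*4, beta has omega^0*0
Term 4: alpha has omega^1*8, beta has omega^0*0
Result: alpha < beta

alpha < beta


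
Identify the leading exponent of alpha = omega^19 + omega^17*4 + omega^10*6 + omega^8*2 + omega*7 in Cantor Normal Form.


CNF: omega^19 + omega^17*4 + omega^10*6 + omega^8*2 + omega*7
The leading term is omega^19, which has exponent 19.

19


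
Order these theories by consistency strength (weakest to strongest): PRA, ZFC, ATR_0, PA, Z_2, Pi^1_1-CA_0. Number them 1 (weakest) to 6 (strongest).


Ordering by consistency strength:
1. PRA
2. PA
3. ATR_0
4. Pi^1_1-CA_0
5. Z_2
6. ZFC


PRA=1, ZFC=6, ATR_0=3, PA=2, Z_2=5, Pi^1_1-CA_0=4


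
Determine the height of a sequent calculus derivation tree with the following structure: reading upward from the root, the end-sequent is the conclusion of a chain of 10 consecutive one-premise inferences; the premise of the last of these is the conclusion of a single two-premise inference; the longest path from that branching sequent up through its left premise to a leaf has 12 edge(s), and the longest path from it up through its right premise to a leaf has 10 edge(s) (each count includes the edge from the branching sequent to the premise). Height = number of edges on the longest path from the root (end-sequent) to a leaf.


Longest path through the left premise: 12 edges (measured from the branching sequent)
Longest path through the right premise: 10 edges
Height of the subtree rooted at the branching sequent: max(12, 10) = 12
The branching sequent sits 10 edges above the root (the chain of one-premise inferences), so height = 12 + 10 = 22

22


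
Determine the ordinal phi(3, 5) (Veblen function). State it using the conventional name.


phi(3, 5):
phi(3, beta) = eta_beta (the beta-th eta number, fixed point of zeta).
phi(3, 5) = eta_5

eta_5


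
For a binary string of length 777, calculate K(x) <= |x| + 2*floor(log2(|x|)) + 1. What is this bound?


floor(log2(777)) = 9
2 * 9 = 18
K(x) <= 777 + 18 + 1 = 796

796


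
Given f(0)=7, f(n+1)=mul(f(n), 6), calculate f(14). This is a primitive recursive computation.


f(0) = 7
f(1) = mul(f(0), 6) = mul(7, 6) = 42
f(2) = mul(f(1), 6) = mul(42, 6) = 252
f(3) = mul(f(2), 6) = mul(252, 6) = 1512
f(4) = mul(f(3), 6) = mul(1512, 6) = 9072
f(5) = mul(f(4), 6) = mul(9072, 6) = 54432
f(6) = mul(f(5), 6) = mul(54432, 6) = 326592
f(7) = mul(f(6), 6) = mul(326592, 6) = 1959552
f(8) = mul(f(7), 6) = mul(1959552, 6) = 11757312
f(9) = mul(f(8), 6) = mul(11757312, 6) = 70543872
f(10) = mul(f(9), 6) = mul(70543872, 6) = 423263232
f(11) = mul(f(10), 6) = mul(423263232, 6) = 2539579392
f(12) = mul(f(11), 6) = mul(2539579392, 6) = 15237476352
f(13) = mul(f(12), 6) = mul(15237476352, 6) = 91424858112
f(14) = mul(f(13), 6) = mul(91424858112, 6) = 548549148672


548549148672


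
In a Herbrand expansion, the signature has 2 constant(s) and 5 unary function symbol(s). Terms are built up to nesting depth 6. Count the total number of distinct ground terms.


Herbrand terms by depth:
Depth 0: 2 constants
Depth 1: 10 new terms (running total: 12)
Depth 2: 50 new terms (running total: 62)
Depth 3: 250 new terms (running total: 312)
Depth 4: 1250 new terms (running total: 1562)
Depth 5: 6250 new terms (running total: 7812)
Depth 6: 31250 new terms (running total: 39062)
Total distinct ground terms = 39062

39062


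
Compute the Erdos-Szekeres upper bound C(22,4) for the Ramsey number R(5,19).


R(5,19) <= C(5+19-2, 5-1) = C(22, 4)
C(22, 4) = 22! / (4! * 18!)
= 7315

7315


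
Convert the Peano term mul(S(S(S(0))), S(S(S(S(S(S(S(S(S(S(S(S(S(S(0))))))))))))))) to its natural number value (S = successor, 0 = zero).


mul(S^3(0), S^14(0)):
S^3(0) = 3
S^14(0) = 14
3 * 14 = 42

42


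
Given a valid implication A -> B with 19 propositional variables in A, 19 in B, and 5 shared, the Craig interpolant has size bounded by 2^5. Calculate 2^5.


Shared atoms = 5
Craig interpolant size bound = 2^5
= 32

32


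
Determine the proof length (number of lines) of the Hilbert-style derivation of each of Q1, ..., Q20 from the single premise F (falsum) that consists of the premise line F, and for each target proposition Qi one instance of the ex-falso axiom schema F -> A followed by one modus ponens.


Ex falso, line by line:
- 1 premise line (F)
- 20 targets, each needing 1 axiom instance (F -> Qi) + 1 MP = 2 lines: 2 * 20 = 40
Total = 1 + 40 = 41 lines.

41


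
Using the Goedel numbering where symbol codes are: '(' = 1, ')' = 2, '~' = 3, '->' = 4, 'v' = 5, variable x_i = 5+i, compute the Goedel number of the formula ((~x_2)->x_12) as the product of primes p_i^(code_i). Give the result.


Formula: ((~x_2)->x_12)
Symbol codes: [1, 1, 3, 7, 2, 4, 17, 2]
Primes: [2, 3, 5, 7, 11, 13, 17, 19]
p_1^1 = 2^1 = 2
p_2^1 = 3^1 = 3
p_3^3 = 5^3 = 125
p_4^7 = 7^7 = 823543
p_5^2 = 11^2 = 121
p_6^4 = 13^4 = 28561
p_7^17 = 17^17 = 827240261886336764177
p_8^2 = 19^2 = 361
Product = 637448624562369949163487956379739913250

637448624562369949163487956379739913250


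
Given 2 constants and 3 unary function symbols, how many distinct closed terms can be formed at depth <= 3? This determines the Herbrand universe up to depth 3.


Herbrand terms by depth:
Depth 0: 2 constants
Depth 1: 6 new terms (running total: 8)
Depth 2: 18 new terms (running total: 26)
Depth 3: 54 new terms (running total: 80)
Total distinct ground terms = 80

80


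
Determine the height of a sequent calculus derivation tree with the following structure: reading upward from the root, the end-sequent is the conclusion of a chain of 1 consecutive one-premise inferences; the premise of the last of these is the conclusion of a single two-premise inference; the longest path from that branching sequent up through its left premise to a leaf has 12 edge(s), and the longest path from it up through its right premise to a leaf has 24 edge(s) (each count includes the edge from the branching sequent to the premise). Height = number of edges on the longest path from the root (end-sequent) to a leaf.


Longest path through the left premise: 12 edges (measured from the branching sequent)
Longest path through the right premise: 24 edges
Height of the subtree rooted at the branching sequent: max(12, 24) = 24
The branching sequent sits 1 edges above the root (the chain of one-premise inferences), so height = 24 + 1 = 25

25


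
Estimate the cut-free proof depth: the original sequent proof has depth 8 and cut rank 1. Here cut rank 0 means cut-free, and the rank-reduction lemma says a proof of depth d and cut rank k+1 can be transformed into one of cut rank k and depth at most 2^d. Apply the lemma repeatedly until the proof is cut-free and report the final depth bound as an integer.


Each rank reduction sends depth d to at most 2^d; cut rank r needs r reductions.
2_0(8) = 8
2_1(8) = 2^8 = 256
Cut-free depth bound = 256

256


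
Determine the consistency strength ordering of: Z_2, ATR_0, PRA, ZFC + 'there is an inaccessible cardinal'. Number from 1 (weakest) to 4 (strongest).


Ordering by consistency strength:
1. PRA
2. ATR_0
3. Z_2
4. ZFC + 'there is an inaccessible cardinal'


Z_2=3, ATR_0=2, PRA=1, ZFC + 'there is an inaccessible cardinal'=4


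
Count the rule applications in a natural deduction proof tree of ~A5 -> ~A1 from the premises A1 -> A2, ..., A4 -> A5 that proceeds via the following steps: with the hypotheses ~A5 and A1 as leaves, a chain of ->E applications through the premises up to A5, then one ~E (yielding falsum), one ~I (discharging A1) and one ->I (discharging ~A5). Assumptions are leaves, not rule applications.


From hypothesis A1, 4 ->E steps along the 4 premises yield A5.
~E with hypothesis ~A5 gives falsum (1 node); ~I discharging A1 gives ~A1 (1 node); ->I discharging ~A5 gives the goal (1 node).
Total = 4 + 3 = 7 inference nodes.

7


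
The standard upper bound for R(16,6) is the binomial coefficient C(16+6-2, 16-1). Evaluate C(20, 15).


R(16,6) <= C(16+6-2, 16-1) = C(20, 15)
C(20, 15) = 20! / (15! * 5!)
= 15504

15504


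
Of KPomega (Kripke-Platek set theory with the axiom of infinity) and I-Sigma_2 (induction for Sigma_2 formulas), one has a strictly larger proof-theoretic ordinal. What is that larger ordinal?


Proof-theoretic ordinal of KPomega (Kripke-Platek set theory with the axiom of infinity): psi_0(epsilon_{Omega+1})
Proof-theoretic ordinal of I-Sigma_2 (induction for Sigma_2 formulas): omega^(omega^omega)
Comparing: omega^(omega^omega) < psi_0(epsilon_{Omega+1}).
The larger ordinal is psi_0(epsilon_{Omega+1}) (from KPomega (Kripke-Platek set theory with the axiom of infinity)).

psi_0(epsilon_{Omega+1})


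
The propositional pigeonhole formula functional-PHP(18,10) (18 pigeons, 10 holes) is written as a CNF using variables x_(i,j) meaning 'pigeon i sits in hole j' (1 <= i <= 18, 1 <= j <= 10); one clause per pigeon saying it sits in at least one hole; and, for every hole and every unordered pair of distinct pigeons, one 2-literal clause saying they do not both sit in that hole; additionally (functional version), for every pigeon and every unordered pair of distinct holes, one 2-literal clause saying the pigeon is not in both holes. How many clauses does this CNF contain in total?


functional-PHP(18,10): 18 pigeons, 10 holes, 18*10 = 180 variables.
- pigeon clauses: one per pigeon -> 18 clauses
- hole clauses: 10 holes * C(18,2) = 10 * 153 -> 1530 clauses
- functional clauses: 18 pigeons * C(10,2) = 18 * 45 -> 810 clauses
Total clauses = 18 + 1530 + 810 = 2358

2358


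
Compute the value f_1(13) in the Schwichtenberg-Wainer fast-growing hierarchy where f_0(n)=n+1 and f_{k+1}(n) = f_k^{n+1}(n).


f_1(13) = f_0^14(13)
f_0 adds 1 each time, applied 14 times.
f_1(13) = 13 + 14 = 27

27


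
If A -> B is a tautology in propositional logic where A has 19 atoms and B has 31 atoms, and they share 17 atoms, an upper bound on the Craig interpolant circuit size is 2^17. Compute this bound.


Shared atoms = 17
Craig interpolant size bound = 2^17
= 131072

131072


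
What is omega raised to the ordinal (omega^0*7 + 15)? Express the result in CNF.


omega^(omega^0*7 + 15):
omega^0 = 1, so the exponent is 7 + 15 = 22 (finite ordinal addition).
Result = omega^22, already a single CNF term.

omega^22


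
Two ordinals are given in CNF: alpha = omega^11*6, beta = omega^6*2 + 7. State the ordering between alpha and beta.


Compare term by term from highest exponent:
alpha = omega^11*6
beta = omega^6*2 + 7
Term 1: alpha has omega^11*6, beta has omega^6*2
Term 2: alpha has omega^0*0, beta has omega^0*7
Result: alpha > beta

alpha > beta


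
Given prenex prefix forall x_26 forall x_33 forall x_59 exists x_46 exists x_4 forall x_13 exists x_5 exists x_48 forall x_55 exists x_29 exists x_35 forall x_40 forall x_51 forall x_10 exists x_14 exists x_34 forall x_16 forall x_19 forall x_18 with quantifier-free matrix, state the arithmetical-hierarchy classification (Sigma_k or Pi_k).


Leading quantifier is forall, so the class is Pi.
Number of quantifier blocks = alternations + 1 = 8 + 1 = 9.
Classification: Pi_9

Pi_9


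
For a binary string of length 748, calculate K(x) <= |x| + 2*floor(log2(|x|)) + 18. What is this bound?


floor(log2(748)) = 9
2 * 9 = 18
K(x) <= 748 + 18 + 18 = 784

784


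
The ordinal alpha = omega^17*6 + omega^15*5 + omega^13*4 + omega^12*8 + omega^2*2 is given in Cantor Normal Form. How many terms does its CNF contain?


CNF: omega^17*6 + omega^15*5 + omega^13*4 + omega^12*8 + omega^2*2
Count the summands separated by '+':
  term 1: omega^17*6
  term 2: omega^15*5
  term 3: omega^13*4
  term 4: omega^12*8
  term 5: omega^2*2
Total terms = 5

5


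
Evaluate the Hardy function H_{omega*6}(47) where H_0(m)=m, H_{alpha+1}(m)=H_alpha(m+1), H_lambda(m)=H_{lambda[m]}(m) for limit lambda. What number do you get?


H_{omega*6}(47):
For the Hardy hierarchy, H_{omega*k}(n) = 2^k * n.
2^6 = 64.
64 * 47 = 3008

3008


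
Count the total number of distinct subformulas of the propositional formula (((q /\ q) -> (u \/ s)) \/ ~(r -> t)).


Formula: (((q /\ q) -> (u \/ s)) \/ ~(r -> t))
Subformulas found:
  1. q
  2. u
  3. s
  4. r
  5. t
  6. (r -> t)
  7. (u \/ s)
  8. (q /\ q)
  9. ~(r -> t)
  10. ((q /\ q) -> (u \/ s))
  11. (((q /\ q) -> (u \/ s)) \/ ~(r -> t))
Total distinct subformulas = 11

11


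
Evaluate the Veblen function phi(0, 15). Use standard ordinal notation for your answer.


phi(0, 15):
phi(0, beta) = omega^beta by definition.
phi(0, 15) = omega^15

omega^15


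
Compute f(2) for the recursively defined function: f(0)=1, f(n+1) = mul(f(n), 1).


f(0) = 1
f(1) = mul(f(0), 1) = mul(1, 1) = 1
f(2) = mul(f(1), 1) = mul(1, 1) = 1


1


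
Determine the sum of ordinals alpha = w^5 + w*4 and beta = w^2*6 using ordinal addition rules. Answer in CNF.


Ordinal addition (w^5 + w*4) + w^2*6:
alpha's leading term has exponent 5 > beta's exponent 2, so it survives.
alpha's tail term has exponent 1 < beta's exponent 2, so it is absorbed by beta.
In ordinal addition, any term followed by a strictly larger-exponent term is absorbed.
Result = w^5 + w^2*6

w^5 + w^2*6


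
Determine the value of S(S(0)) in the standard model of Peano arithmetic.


Counting successors applied to 0:
2 applications of S to 0 = 2

2


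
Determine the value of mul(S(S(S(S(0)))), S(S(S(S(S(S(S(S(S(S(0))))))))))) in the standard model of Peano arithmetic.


mul(S^4(0), S^10(0)):
S^4(0) = 4
S^10(0) = 10
4 * 10 = 40

40


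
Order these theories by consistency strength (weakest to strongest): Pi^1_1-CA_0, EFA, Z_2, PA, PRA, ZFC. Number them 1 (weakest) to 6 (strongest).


Ordering by consistency strength:
1. EFA
2. PRA
3. PA
4. Pi^1_1-CA_0
5. Z_2
6. ZFC


Pi^1_1-CA_0=4, EFA=1, Z_2=5, PA=3, PRA=2, ZFC=6


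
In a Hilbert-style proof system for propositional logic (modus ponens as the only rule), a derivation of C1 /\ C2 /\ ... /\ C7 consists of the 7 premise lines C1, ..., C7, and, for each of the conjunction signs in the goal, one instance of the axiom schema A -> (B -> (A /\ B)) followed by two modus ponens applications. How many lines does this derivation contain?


Conjoining 7 premises:
- 7 premise lines
- the goal has 6 conjunction signs; each costs 1 axiom instance + 2 MP = 3 lines: 3 * 6 = 18
Total = 7 + 18 = 25 lines.

25


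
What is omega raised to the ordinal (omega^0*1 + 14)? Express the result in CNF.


omega^(omega^0*1 + 14):
omega^0 = 1, so the exponent is 1 + 14 = 15 (finite ordinal addition).
Result = omega^15, already a single CNF term.

omega^15


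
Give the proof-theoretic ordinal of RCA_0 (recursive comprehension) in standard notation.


The proof-theoretic ordinal of RCA_0 (recursive comprehension) is a standard result in ordinal analysis.
This ordinal is the supremum of order types of primitive recursive well-orderings
that the theory can prove to be well-ordered.
For RCA_0 (recursive comprehension), the proof-theoretic ordinal is omega^omega.

omega^omega


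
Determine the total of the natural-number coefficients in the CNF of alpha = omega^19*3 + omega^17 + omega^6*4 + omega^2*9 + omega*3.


CNF: omega^19*3 + omega^17 + omega^6*4 + omega^2*9 + omega*3
Coefficients: 3 + 1 + 4 + 9 + 3 = 20

20


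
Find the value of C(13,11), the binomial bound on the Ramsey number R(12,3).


R(12,3) <= C(12+3-2, 12-1) = C(13, 11)
C(13, 11) = 13! / (11! * 2!)
= 78

78


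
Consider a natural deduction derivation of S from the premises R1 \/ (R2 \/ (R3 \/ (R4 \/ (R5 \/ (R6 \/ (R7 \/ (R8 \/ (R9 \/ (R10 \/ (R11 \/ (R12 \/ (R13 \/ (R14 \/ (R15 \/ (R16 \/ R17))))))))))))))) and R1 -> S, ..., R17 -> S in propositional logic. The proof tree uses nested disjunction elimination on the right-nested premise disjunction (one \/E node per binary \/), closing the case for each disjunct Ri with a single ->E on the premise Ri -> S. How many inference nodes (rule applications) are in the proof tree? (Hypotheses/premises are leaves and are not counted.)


The premise R1 \/ (R2 \/ (R3 \/ (R4 \/ (R5 \/ (R6 \/ (R7 \/ (R8 \/ (R9 \/ (R10 \/ (R11 \/ (R12 \/ (R13 \/ (R14 \/ (R15 \/ (R16 \/ R17))))))))))))))) contains 17 disjuncts, hence 16 binary \/ connectives.
- Each binary \/ is eliminated once: 16 \/E nodes.
- Each of the 17 cases Ri derives S by one ->E with Ri -> S: 17 ->E nodes.
Total = 16 + 17 = 33

33


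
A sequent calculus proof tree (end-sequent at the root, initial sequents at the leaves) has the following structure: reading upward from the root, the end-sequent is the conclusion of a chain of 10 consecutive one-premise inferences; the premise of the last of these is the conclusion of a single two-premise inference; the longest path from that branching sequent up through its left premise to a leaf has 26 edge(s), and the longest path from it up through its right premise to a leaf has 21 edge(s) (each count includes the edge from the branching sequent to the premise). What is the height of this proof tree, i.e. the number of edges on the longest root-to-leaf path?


Longest path through the left premise: 26 edges (measured from the branching sequent)
Longest path through the right premise: 21 edges
Height of the subtree rooted at the branching sequent: max(26, 21) = 26
The branching sequent sits 10 edges above the root (the chain of one-premise inferences), so height = 26 + 10 = 36

36


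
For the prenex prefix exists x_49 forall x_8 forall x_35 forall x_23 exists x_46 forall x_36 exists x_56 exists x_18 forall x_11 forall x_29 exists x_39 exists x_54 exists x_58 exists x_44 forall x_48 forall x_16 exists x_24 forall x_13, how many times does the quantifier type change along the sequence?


Walk the prefix and count type changes:
  position 1: exists -> forall <-- alternation
  position 2: forall -> forall
  position 3: forall -> forall
  position 4: forall -> exists <-- alternation
  position 5: exists -> forall <-- alternation
  position 6: forall -> exists <-- alternation
  position 7: exists -> exists
  position 8: exists -> forall <-- alternation
  position 9: forall -> forall
  position 10: forall -> exists <-- alternation
  position 11: exists -> exists
  position 12: exists -> exists
  position 13: exists -> exists
  position 14: exists -> forall <-- alternation
  position 15: forall -> forall
  position 16: forall -> exists <-- alternation
  position 17: exists -> forall <-- alternation
Total alternations = 9

9


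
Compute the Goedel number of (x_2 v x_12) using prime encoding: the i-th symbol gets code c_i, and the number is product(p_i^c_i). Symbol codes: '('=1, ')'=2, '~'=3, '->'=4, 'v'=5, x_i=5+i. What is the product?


Formula: (x_2 v x_12)
Symbol codes: [1, 7, 5, 17, 2]
Primes: [2, 3, 5, 7, 11]
p_1^1 = 2^1 = 2
p_2^7 = 3^7 = 2187
p_3^5 = 5^5 = 3125
p_4^17 = 7^17 = 232630513987207
p_5^2 = 11^2 = 121
Product = 384751968905578917431250

384751968905578917431250


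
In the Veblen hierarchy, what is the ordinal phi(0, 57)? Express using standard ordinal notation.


phi(0, 57):
phi(0, beta) = omega^beta by definition.
phi(0, 57) = omega^57

omega^57


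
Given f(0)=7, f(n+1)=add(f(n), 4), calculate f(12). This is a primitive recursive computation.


f(0) = 7
f(1) = add(f(0), 4) = add(7, 4) = 11
f(2) = add(f(1), 4) = add(11, 4) = 15
f(3) = add(f(2), 4) = add(15, 4) = 19
f(4) = add(f(3), 4) = add(19, 4) = 23
f(5) = add(f(4), 4) = add(23, 4) = 27
f(6) = add(f(5), 4) = add(27, 4) = 31
f(7) = add(f(6), 4) = add(31, 4) = 35
f(8) = add(f(7), 4) = add(35, 4) = 39
f(9) = add(f(8), 4) = add(39, 4) = 43
f(10) = add(f(9), 4) = add(43, 4) = 47
f(11) = add(f(10), 4) = add(47, 4) = 51
f(12) = add(f(11), 4) = add(51, 4) = 55


55


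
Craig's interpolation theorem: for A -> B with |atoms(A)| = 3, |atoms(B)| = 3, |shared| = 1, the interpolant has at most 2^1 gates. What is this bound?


Shared atoms = 1
Craig interpolant size bound = 2^1
= 2

2


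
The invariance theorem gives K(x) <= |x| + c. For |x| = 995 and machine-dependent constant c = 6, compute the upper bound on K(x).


K(x) <= |x| + c = 995 + 6 = 1001

1001


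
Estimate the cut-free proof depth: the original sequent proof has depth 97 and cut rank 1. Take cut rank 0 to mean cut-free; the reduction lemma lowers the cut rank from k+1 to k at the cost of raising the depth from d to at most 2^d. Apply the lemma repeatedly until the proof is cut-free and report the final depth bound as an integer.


Each rank reduction sends depth d to at most 2^d; cut rank r needs r reductions.
2_0(97) = 97
2_1(97) = 2^97 = 158456325028528675187087900672
Cut-free depth bound = 158456325028528675187087900672

158456325028528675187087900672


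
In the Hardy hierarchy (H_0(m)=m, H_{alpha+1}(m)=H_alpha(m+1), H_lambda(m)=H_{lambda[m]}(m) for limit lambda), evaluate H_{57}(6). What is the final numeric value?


H_57(6):
For finite ordinals k, H_k(n) = n + k (each successor step adds 1).
H_57(6) = 6 + 57 = 63

63


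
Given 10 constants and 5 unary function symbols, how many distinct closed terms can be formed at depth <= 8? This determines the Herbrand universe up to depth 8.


Herbrand terms by depth:
Depth 0: 10 constants
Depth 1: 50 new terms (running total: 60)
Depth 2: 250 new terms (running total: 310)
Depth 3: 1250 new terms (running total: 1560)
Depth 4: 6250 new terms (running total: 7810)
Depth 5: 31250 new terms (running total: 39060)
Depth 6: 156250 new terms (running total: 195310)
Depth 7: 781250 new terms (running total: 976560)
Depth 8: 3906250 new terms (running total: 4882810)
Total distinct ground terms = 4882810

4882810


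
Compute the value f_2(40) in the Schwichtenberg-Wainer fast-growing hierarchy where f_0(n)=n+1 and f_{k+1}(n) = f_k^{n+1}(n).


f_2(40) = f_1^41(40)
f_1(m) = 2m + 1.
Iterating: f_1^k(n) = 2^k*(n+1) - 1.
f_2(40) = 2^41*(40+1) - 1 = 2199023255552*41 - 1 = 90159953477631

90159953477631


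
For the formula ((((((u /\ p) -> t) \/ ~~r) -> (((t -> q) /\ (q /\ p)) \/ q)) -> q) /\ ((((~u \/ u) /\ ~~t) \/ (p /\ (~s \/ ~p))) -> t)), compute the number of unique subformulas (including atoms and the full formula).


Formula: ((((((u /\ p) -> t) \/ ~~r) -> (((t -> q) /\ (q /\ p)) \/ q)) -> q) /\ ((((~u \/ u) /\ ~~t) \/ (p /\ (~s \/ ~p))) -> t))
Subformulas found:
  1. r
  2. q
  3. u
  4. s
  5. t
  6. p
  7. ~t
  8. ~p
  9. ~u
  10. ~r
  11. ~s
  12. ~~t
  13. ~~r
  14. (q /\ p)
  15. (t -> q)
  16. (u /\ p)
  17. (~u \/ u)
  18. (~s \/ ~p)
  19. ((u /\ p) -> t)
  20. (p /\ (~s \/ ~p))
  21. ((~u \/ u) /\ ~~t)
  22. ((t -> q) /\ (q /\ p))
  23. (((u /\ p) -> t) \/ ~~r)
  24. (((t -> q) /\ (q /\ p)) \/ q)
  25. (((~u \/ u) /\ ~~t) \/ (p /\ (~s \/ ~p)))
  26. ((((~u \/ u) /\ ~~t) \/ (p /\ (~s \/ ~p))) -> t)
  27. ((((u /\ p) -> t) \/ ~~r) -> (((t -> q) /\ (q /\ p)) \/ q))
  28. (((((u /\ p) -> t) \/ ~~r) -> (((t -> q) /\ (q /\ p)) \/ q)) -> q)
  29. ((((((u /\ p) -> t) \/ ~~r) -> (((t -> q) /\ (q /\ p)) \/ q)) -> q) /\ ((((~u \/ u) /\ ~~t) \/ (p /\ (~s \/ ~p))) -> t))
Total distinct subformulas = 29

29


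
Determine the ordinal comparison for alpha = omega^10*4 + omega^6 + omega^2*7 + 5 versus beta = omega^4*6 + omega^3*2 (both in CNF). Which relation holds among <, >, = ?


Compare term by term from highest exponent:
alpha = omega^10*4 + omega^6 + omega^2*7 + 5
beta = omega^4*6 + omega^3*2
Term 1: alpha has omega^10*4, beta has omega^4*6
Term 2: alpha has omega^6*1, beta has omega^3*2
Term 3: alpha has omega^2*7, beta has omega^0*0
Term 4: alpha has omega^0*5, beta has omega^0*0
Result: alpha > beta

alpha > beta


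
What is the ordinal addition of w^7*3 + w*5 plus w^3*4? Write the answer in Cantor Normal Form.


Ordinal addition (w^7*3 + w*5) + w^3*4:
alpha's leading term has exponent 7 > beta's exponent 3, so it survives.
alpha's tail term has exponent 1 < beta's exponent 3, so it is absorbed by beta.
In ordinal addition, any term followed by a strictly larger-exponent term is absorbed.
Result = w^7*3 + w^3*4

w^7*3 + w^3*4


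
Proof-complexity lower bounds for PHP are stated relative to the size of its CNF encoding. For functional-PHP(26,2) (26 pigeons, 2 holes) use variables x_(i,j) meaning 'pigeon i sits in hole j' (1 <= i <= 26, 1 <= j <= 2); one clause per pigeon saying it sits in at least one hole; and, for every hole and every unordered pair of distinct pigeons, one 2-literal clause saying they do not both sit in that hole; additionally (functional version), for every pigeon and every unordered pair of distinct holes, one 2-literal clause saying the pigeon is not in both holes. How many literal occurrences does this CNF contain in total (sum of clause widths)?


functional-PHP(26,2): 26 pigeons, 2 holes, 26*2 = 52 variables.
- pigeon clauses: one per pigeon -> 26 clauses of width 2 -> 52 literals
- hole clauses: 2 holes * C(26,2) = 2 * 325 -> 650 clauses of width 2 -> 1300 literals
- functional clauses: 26 pigeons * C(2,2) = 26 * 1 -> 26 clauses of width 2 -> 52 literals
Total literal occurrences = 52 + 1300 + 52 = 1404

1404


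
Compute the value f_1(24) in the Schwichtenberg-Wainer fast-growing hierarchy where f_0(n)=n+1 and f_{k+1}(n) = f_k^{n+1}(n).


f_1(24) = f_0^25(24)
f_0 adds 1 each time, applied 25 times.
f_1(24) = 24 + 25 = 49

49


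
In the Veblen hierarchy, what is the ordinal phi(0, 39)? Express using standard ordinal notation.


phi(0, 39):
phi(0, beta) = omega^beta by definition.
phi(0, 39) = omega^39

omega^39


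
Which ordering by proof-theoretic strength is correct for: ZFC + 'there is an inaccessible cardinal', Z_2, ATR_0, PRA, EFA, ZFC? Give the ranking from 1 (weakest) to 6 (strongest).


Ordering by consistency strength:
1. EFA
2. PRA
3. ATR_0
4. Z_2
5. ZFC
6. ZFC + 'there is an inaccessible cardinal'


ZFC + 'there is an inaccessible cardinal'=6, Z_2=4, ATR_0=3, PRA=2, EFA=1, ZFC=5
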